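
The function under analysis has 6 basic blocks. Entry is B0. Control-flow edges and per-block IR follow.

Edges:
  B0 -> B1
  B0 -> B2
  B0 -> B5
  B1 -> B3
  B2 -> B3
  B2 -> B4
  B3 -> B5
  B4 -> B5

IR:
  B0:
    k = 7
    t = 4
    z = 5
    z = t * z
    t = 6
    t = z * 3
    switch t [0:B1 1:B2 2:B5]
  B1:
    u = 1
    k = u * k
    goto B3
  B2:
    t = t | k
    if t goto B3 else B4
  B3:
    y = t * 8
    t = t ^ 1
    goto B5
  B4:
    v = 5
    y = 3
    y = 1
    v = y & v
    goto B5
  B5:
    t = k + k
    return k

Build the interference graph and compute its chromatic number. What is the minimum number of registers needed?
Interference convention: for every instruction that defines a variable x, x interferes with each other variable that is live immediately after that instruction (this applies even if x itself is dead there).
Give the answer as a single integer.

Block summaries:
  B0: {k,t,z} / ∅
  B1: {k,u} / {k}
  B2: {t} / {k,t}
  B3: {t,y} / {t}
  B4: {v,y} / ∅
  B5: {t} / {k}

Liveness:
  B0 li=∅ lo={k,t}
  B1 li={k,t} lo={k,t}
  B2 li={k,t} lo={k,t}
  B3 li={k,t} lo={k}
  B4 li={k} lo={k}
  B5 li={k} lo=∅

Interference:
  k↔{t,u,v,y,z}
  t↔{k,u,y,z}
  u↔{k,t}
  v↔{k,y}
  y↔{k,t,v}
  z↔{k,t}

Chromatic number:
  {k,t,u} pairwise interfere (3-clique) ⇒ χ ≥ 3
  assign k→R0 t→R1 u→R2 v→R1 y→R2 z→R2 — no edge inside a register ⇒ χ ≤ 3
  χ = 3

Answer: 3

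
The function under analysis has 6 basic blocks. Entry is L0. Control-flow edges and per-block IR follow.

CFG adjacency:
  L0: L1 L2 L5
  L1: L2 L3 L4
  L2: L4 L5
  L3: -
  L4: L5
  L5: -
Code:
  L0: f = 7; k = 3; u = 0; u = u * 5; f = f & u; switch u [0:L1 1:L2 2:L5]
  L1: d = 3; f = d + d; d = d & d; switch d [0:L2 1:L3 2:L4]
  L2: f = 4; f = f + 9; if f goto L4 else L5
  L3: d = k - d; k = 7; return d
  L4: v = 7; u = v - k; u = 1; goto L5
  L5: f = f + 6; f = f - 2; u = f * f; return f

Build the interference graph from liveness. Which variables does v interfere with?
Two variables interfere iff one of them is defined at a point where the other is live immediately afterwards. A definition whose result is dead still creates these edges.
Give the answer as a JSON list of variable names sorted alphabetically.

Answer: ["f", "k"]

Derivation:
Per-block:
  L0: {f,k,u} / ∅
  L1: {d,f} / ∅
  L2: {f} / ∅
  L3: {d,k} / {d,k}
  L4: {u,v} / {k}
  L5: {f,u} / {f}

Liveness:
  L0 li=∅ lo={f,k}
  L1 li={k} lo={d,f,k}
  L2 li={k} lo={f,k}
  L3 li={d,k} lo=∅
  L4 li={f,k} lo={f}
  L5 li={f} lo=∅

Interference:
  d: {f,k}
  f: {d,k,u,v}
  k: {d,f,u,v}
  u: {f,k}
  v: {f,k}

N(v) = ["f", "k"]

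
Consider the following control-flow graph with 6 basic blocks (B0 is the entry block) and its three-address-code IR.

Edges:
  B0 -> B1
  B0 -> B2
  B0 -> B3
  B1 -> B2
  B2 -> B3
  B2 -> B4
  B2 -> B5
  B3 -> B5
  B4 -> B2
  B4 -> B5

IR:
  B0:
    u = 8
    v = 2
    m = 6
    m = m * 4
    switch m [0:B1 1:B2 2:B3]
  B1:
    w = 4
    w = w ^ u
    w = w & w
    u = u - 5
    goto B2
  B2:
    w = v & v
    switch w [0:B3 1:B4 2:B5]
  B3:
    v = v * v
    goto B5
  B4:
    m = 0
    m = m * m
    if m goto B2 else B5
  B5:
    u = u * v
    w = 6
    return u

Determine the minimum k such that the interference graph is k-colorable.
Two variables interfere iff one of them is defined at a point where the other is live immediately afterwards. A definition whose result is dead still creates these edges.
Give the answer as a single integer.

Answer: 3

Working:
Per-block:
  B0 def {m,u,v} use ∅
  B1 def {u,w} use {u}
  B2 def {w} use {v}
  B3 def {v} use {v}
  B4 def {m} use ∅
  B5 def {u,w} use {u,v}

Live sets:
  B0 li=∅ lo={u,v}
  B1 li={u,v} lo={u,v}
  B2 li={u,v} lo={u,v}
  B3 li={u,v} lo={u,v}
  B4 li={u,v} lo={u,v}
  B5 li={u,v} lo=∅

Conflict graph:
  m↔{u,v}
  u↔{m,v,w}
  v↔{m,u,w}
  w↔{u,v}

Chromatic number:
  lower bound: {m,u,v} mutually conflict ⇒ χ ≥ 3
  3-colouring: c0={u}  c1={v}  c2={m,w}
  χ = 3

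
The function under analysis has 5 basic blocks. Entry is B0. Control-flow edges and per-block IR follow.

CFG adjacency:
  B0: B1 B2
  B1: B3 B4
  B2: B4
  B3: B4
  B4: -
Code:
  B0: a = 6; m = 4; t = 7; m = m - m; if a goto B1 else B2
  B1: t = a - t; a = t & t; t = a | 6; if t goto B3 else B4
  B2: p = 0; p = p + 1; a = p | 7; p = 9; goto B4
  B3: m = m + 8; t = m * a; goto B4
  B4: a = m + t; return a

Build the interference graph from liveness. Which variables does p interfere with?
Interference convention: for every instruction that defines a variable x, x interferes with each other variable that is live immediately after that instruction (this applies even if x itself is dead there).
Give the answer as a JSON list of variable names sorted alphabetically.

Block summaries:
  B0: def={a,m,t} ue=∅
  B1: def={a,t} ue={a,t}
  B2: def={a,p} ue=∅
  B3: def={m,t} ue={a,m}
  B4: def={a} ue={m,t}

Liveness:
  live B0: ∅→{a,m,t}
  live B1: {a,m,t}→{a,m,t}
  live B2: {m,t}→{m,t}
  live B3: {a,m}→{m,t}
  live B4: {m,t}→∅

Interfere edges:
  a — {m,t}
  m — {a,p,t}
  p — {m,t}
  t — {a,m,p}

N(p) = ["m", "t"]

Answer: ["m", "t"]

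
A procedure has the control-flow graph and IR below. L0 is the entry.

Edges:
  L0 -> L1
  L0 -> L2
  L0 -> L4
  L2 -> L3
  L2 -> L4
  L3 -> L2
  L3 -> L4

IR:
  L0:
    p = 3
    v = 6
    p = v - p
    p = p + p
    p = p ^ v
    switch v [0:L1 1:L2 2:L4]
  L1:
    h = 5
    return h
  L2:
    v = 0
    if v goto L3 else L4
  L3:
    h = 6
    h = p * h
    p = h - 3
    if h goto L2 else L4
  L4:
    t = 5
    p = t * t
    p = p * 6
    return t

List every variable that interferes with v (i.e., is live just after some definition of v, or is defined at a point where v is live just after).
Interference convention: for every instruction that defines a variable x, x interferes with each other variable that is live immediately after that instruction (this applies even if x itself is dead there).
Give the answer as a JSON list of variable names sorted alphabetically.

Per-block:
  L0: def={p,v} ue=∅
  L1: def={h} ue=∅
  L2: def={v} ue=∅
  L3: def={h,p} ue={p}
  L4: def={p,t} ue=∅

Backward fixpoint:
  L0: in=∅ out={p}
  L1: in=∅ out=∅
  L2: in={p} out={p}
  L3: in={p} out={p}
  L4: in=∅ out=∅

Conflict graph:
  h: {p}
  p: {h,t,v}
  t: {p}
  v: {p}

N(v) = ["p"]

Answer: ["p"]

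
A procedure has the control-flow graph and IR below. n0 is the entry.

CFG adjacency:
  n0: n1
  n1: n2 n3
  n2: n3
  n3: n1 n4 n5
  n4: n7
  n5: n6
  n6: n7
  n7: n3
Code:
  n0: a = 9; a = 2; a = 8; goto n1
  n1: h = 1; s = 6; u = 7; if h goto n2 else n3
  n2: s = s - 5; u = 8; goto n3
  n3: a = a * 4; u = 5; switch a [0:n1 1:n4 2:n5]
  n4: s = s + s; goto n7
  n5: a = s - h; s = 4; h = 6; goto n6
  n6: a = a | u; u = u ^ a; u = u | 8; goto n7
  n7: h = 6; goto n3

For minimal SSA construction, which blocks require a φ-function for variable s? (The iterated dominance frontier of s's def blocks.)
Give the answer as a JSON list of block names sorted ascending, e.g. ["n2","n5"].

idom tree: n1←n0 n2←n1 n3←n1 n4←n3 n5←n3 n6←n5 n7←n3
Dom at joins:
  n1: preds {n0,n3}: {n0} ∩ {n0,n1,n3} = {n0}; idom=n0
  n3: preds {n1,n2,n7}: {n0,n1} ∩ {n0,n1,n2} ∩ {n0,n1,n3,n7} = {n0,n1}; idom=n1
  n7: preds {n4,n6}: {n0,n1,n3,n4} ∩ {n0,n1,n3,n5,n6} = {n0,n1,n3}; idom=n3

DF walk-up:
  join n1 pred n0: · stop@n0
  join n1 pred n3: n3→n1 stop@n0
  join n3 pred n1: · stop@n1
  join n3 pred n2: n2 stop@n1
  join n3 pred n7: n7→n3 stop@n1
  join n7 pred n4: n4 stop@n3
  join n7 pred n6: n6→n5 stop@n3
  n0: DF=∅
  n1: DF={n1}
  n2: DF={n3}
  n3: DF={n1,n3}
  n4: DF={n7}
  n5: DF={n7}
  n6: DF={n7}
  n7: DF={n3}

φ for s: defs {n1,n2,n4,n5}
  DF⁺ = {n1,n3,n7}

Answer: ["n1", "n3", "n7"]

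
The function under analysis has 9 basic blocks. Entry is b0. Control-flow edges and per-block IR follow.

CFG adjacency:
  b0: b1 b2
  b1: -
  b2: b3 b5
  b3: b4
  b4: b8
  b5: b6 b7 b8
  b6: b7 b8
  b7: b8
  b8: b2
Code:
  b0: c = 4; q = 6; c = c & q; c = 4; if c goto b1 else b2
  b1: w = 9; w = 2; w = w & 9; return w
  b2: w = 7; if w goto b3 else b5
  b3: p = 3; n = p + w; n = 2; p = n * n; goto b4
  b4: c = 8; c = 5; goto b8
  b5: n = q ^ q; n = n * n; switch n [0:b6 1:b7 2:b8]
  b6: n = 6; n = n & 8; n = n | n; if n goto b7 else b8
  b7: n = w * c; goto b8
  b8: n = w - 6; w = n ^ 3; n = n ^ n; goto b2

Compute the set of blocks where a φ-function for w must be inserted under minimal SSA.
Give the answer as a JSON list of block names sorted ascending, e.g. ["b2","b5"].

idom tree: b1←b0 b2←b0 b3←b2 b4←b3 b5←b2 b6←b5 b7←b5 b8←b2
Dom at joins:
  b2: preds {b0,b8}: {b0} ∩ {b0,b2,b8} = {b0}; idom=b0
  b7: preds {b5,b6}: {b0,b2,b5} ∩ {b0,b2,b5,b6} = {b0,b2,b5}; idom=b5
  b8: preds {b4,b5,b6,b7}: {b0,b2,b3,b4} ∩ {b0,b2,b5} ∩ {b0,b2,b5,b6} ∩ {b0,b2,b5,b7} = {b0,b2}; idom=b2

Frontier:
  b2←b0: walk · to b0
  b2←b8: walk b8→b2 to b0
  b7←b5: walk · to b5
  b7←b6: walk b6 to b5
  b8←b4: walk b4→b3 to b2
  b8←b5: walk b5 to b2
  b8←b6: walk b6→b5 to b2
  b8←b7: walk b7→b5 to b2
  b0: DF=∅
  b1: DF=∅
  b2: DF={b2}
  b3: DF={b8}
  b4: DF={b8}
  b5: DF={b8}
  b6: DF={b7,b8}
  b7: DF={b8}
  b8: DF={b2}

φ for w: defs {b1,b2,b8}
  DF⁺ = {b2}

Answer: ["b2"]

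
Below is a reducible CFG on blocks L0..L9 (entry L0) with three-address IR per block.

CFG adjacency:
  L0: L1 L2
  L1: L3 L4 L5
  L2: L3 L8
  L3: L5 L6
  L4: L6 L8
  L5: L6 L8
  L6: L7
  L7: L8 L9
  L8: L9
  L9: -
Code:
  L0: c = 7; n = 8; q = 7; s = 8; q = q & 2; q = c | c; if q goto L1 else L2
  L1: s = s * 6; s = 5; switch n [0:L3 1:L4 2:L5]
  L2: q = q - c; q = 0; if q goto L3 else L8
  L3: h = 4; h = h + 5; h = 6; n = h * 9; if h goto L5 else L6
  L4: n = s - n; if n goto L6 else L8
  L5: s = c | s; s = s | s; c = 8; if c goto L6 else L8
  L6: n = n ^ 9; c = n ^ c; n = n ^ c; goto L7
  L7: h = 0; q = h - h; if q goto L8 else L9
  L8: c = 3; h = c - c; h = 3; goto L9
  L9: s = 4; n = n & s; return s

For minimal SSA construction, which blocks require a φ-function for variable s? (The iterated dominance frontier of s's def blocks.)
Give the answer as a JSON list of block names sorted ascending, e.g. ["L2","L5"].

Answer: ["L3", "L5", "L6", "L8", "L9"]

Analysis:
idom tree: L1←L0 L2←L0 L3←L0 L4←L1 L5←L0 L6←L0 L7←L6 L8←L0 L9←L0
Join-block Dom:
  L3: preds {L1,L2}: {L0,L1} ∩ {L0,L2} = {L0}; idom=L0
  L5: preds {L1,L3}: {L0,L1} ∩ {L0,L3} = {L0}; idom=L0
  L6: preds {L3,L4,L5}: {L0,L3} ∩ {L0,L1,L4} ∩ {L0,L5} = {L0}; idom=L0
  L8: preds {L2,L4,L5,L7}: {L0,L2} ∩ {L0,L1,L4} ∩ {L0,L5} ∩ {L0,L6,L7} = {L0}; idom=L0
  L9: preds {L7,L8}: {L0,L6,L7} ∩ {L0,L8} = {L0}; idom=L0

Frontier:
  join L3 pred L1: L1 stop@L0
  join L3 pred L2: L2 stop@L0
  join L5 pred L1: L1 stop@L0
  join L5 pred L3: L3 stop@L0
  join L6 pred L3: L3 stop@L0
  join L6 pred L4: L4→L1 stop@L0
  join L6 pred L5: L5 stop@L0
  join L8 pred L2: L2 stop@L0
  join L8 pred L4: L4→L1 stop@L0
  join L8 pred L5: L5 stop@L0
  join L8 pred L7: L7→L6 stop@L0
  join L9 pred L7: L7→L6 stop@L0
  join L9 pred L8: L8 stop@L0
  L0: DF=∅
  L1: DF={L3,L5,L6,L8}
  L2: DF={L3,L8}
  L3: DF={L5,L6}
  L4: DF={L6,L8}
  L5: DF={L6,L8}
  L6: DF={L8,L9}
  L7: DF={L8,L9}
  L8: DF={L9}
  L9: DF=∅

φ for s: defs {L0,L1,L5,L9}
  DF⁺ = {L3,L5,L6,L8,L9}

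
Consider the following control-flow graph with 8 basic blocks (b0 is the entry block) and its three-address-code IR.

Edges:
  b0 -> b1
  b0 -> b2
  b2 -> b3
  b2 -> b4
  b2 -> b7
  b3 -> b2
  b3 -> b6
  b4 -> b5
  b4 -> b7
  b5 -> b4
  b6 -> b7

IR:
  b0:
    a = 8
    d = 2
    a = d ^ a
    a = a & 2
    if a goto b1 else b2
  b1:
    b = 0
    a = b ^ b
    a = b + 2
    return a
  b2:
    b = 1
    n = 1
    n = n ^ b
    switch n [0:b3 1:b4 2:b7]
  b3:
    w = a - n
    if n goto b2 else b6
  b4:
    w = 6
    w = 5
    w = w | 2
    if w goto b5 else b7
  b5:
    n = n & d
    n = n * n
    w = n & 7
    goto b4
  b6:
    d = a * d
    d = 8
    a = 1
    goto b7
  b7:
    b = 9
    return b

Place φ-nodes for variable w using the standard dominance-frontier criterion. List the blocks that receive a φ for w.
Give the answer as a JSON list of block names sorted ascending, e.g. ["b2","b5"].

idom tree: b1←b0 b2←b0 b3←b2 b4←b2 b5←b4 b6←b3 b7←b2
Join-block Dom:
  b2: preds {b0,b3}: {b0} ∩ {b0,b2,b3} = {b0}; idom=b0
  b4: preds {b2,b5}: {b0,b2} ∩ {b0,b2,b4,b5} = {b0,b2}; idom=b2
  b7: preds {b2,b4,b6}: {b0,b2} ∩ {b0,b2,b4} ∩ {b0,b2,b3,b6} = {b0,b2}; idom=b2

DF derivation:
  b2←b0: walk · to b0
  b2←b3: walk b3→b2 to b0
  b4←b2: walk · to b2
  b4←b5: walk b5→b4 to b2
  b7←b2: walk · to b2
  b7←b4: walk b4 to b2
  b7←b6: walk b6→b3 to b2
  b0: DF=∅
  b1: DF=∅
  b2: DF={b2}
  b3: DF={b2,b7}
  b4: DF={b4,b7}
  b5: DF={b4}
  b6: DF={b7}
  b7: DF=∅

φ for w: defs {b3,b4,b5}
  DF⁺ = {b2,b4,b7}

Answer: ["b2", "b4", "b7"]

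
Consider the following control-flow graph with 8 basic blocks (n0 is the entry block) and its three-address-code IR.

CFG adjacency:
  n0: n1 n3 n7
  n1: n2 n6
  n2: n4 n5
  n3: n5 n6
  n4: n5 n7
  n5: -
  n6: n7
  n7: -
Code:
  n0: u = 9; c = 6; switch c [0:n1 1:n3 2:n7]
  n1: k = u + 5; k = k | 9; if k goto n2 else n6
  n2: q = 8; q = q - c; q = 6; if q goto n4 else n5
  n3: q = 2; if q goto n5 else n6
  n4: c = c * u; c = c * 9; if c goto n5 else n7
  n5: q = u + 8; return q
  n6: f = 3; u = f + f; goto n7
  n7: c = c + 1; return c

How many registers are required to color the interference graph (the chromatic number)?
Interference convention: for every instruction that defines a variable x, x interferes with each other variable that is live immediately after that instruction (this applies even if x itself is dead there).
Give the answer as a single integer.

Block summaries:
  n0 def {c,u} use ∅
  n1 def {k} use {u}
  n2 def {q} use {c}
  n3 def {q} use ∅
  n4 def {c} use {c,u}
  n5 def {q} use {u}
  n6 def {f,u} use ∅
  n7 def {c} use {c}

Live sets:
  n0 li=∅ lo={c,u}
  n1 li={c,u} lo={c,u}
  n2 li={c,u} lo={c,u}
  n3 li={c,u} lo={c,u}
  n4 li={c,u} lo={c,u}
  n5 li={u} lo=∅
  n6 li={c} lo={c}
  n7 li={c} lo=∅

Interfere edges:
  c↔{f,k,q,u}
  f↔{c}
  k↔{c,u}
  q↔{c,u}
  u↔{c,k,q}

Chromatic number:
  clique {c,k,u} ⇒ need ≥ 3
  assign c→R0 f→R1 k→R2 q→R2 u→R1 — no edge inside a register ⇒ χ ≤ 3
  χ = 3

Answer: 3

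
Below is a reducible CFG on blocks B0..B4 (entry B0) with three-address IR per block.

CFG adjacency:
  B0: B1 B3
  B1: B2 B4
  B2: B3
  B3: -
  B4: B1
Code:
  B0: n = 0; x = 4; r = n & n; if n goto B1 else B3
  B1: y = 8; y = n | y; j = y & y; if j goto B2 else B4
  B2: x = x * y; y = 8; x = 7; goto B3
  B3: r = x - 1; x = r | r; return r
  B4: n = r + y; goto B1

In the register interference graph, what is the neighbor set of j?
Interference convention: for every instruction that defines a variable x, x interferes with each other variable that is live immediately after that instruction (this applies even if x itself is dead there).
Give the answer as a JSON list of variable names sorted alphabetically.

Answer: ["r", "x", "y"]

Derivation:
def/use:
  B0: def={n,r,x} ue=∅
  B1: def={j,y} ue={n}
  B2: def={x,y} ue={x,y}
  B3: def={r,x} ue={x}
  B4: def={n} ue={r,y}

Liveness:
  live B0: ∅→{n,r,x}
  live B1: {n,r,x}→{r,x,y}
  live B2: {x,y}→{x}
  live B3: {x}→∅
  live B4: {r,x,y}→{n,r,x}

Interfere edges:
  j↔{r,x,y}
  n↔{r,x,y}
  r↔{j,n,x,y}
  x↔{j,n,r,y}
  y↔{j,n,r,x}

N(j) = ["r", "x", "y"]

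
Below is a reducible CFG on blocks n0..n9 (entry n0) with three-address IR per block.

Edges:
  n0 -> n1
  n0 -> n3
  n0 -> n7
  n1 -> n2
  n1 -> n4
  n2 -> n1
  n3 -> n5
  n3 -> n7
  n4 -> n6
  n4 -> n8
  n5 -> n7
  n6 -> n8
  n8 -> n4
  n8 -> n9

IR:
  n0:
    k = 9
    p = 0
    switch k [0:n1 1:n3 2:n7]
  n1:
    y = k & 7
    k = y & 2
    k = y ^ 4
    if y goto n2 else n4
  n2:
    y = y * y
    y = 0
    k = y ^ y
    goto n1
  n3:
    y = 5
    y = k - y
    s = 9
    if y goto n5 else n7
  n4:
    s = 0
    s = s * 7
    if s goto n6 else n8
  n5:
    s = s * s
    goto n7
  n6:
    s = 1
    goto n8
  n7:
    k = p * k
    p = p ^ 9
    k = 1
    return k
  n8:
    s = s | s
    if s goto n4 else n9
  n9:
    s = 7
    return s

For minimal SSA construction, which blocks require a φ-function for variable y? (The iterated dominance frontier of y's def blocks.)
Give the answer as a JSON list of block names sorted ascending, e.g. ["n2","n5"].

Answer: ["n1", "n7"]

Working:
idom tree: n1←n0 n2←n1 n3←n0 n4←n1 n5←n3 n6←n4 n7←n0 n8←n4 n9←n8
Dom∩ at merges:
  n1: preds {n0,n2}: {n0} ∩ {n0,n1,n2} = {n0}; idom=n0
  n4: preds {n1,n8}: {n0,n1} ∩ {n0,n1,n4,n8} = {n0,n1}; idom=n1
  n7: preds {n0,n3,n5}: {n0} ∩ {n0,n3} ∩ {n0,n3,n5} = {n0}; idom=n0
  n8: preds {n4,n6}: {n0,n1,n4} ∩ {n0,n1,n4,n6} = {n0,n1,n4}; idom=n4

DF derivation:
  n1←n0: walk · to n0
  n1←n2: walk n2→n1 to n0
  n4←n1: walk · to n1
  n4←n8: walk n8→n4 to n1
  n7←n0: walk · to n0
  n7←n3: walk n3 to n0
  n7←n5: walk n5→n3 to n0
  n8←n4: walk · to n4
  n8←n6: walk n6 to n4
  DF(n0)=∅
  DF(n1)={n1}
  DF(n2)={n1}
  DF(n3)={n7}
  DF(n4)={n4}
  DF(n5)={n7}
  DF(n6)={n8}
  DF(n7)=∅
  DF(n8)={n4}
  DF(n9)=∅

φ for y: defs {n1,n2,n3}
  DF⁺ = {n1,n7}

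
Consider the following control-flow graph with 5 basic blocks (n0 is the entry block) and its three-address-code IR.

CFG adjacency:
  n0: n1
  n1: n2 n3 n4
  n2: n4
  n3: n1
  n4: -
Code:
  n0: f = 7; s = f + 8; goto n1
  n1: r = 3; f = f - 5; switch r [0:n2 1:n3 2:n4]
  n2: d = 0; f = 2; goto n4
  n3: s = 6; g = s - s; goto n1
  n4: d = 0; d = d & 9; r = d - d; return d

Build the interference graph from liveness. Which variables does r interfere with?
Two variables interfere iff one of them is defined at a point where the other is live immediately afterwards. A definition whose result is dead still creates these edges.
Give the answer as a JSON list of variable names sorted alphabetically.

Answer: ["d", "f"]

Derivation:
Per-block:
  n0: def={f,s} ue=∅
  n1: def={f,r} ue={f}
  n2: def={d,f} ue=∅
  n3: def={g,s} ue=∅
  n4: def={d,r} ue=∅

Backward fixpoint:
  live n0: ∅→{f}
  live n1: {f}→{f}
  live n2: ∅→∅
  live n3: {f}→{f}
  live n4: ∅→∅

Interference:
  d: {r}
  f: {g,r,s}
  g: {f}
  r: {d,f}
  s: {f}

N(r) = ["d", "f"]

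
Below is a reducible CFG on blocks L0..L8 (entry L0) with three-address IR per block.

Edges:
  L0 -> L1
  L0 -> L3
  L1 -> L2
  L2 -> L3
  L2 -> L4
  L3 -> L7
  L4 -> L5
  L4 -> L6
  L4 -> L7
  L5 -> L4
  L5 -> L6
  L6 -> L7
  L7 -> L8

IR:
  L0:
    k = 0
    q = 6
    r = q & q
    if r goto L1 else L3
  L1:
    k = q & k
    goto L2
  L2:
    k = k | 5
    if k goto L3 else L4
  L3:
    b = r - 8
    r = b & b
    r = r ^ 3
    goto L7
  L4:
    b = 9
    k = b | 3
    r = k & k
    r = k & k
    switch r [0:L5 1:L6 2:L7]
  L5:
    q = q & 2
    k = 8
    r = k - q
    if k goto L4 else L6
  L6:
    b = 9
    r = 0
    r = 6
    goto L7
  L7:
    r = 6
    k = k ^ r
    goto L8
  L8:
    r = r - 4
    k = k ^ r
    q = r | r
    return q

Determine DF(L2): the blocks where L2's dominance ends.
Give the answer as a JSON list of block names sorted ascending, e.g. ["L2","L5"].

Answer: ["L3", "L7"]

Working:
idom tree: L1←L0 L2←L1 L3←L0 L4←L2 L5←L4 L6←L4 L7←L0 L8←L7
Dom∩ at merges:
  L3: preds {L0,L2}: {L0} ∩ {L0,L1,L2} = {L0}; idom=L0
  L4: preds {L2,L5}: {L0,L1,L2} ∩ {L0,L1,L2,L4,L5} = {L0,L1,L2}; idom=L2
  L6: preds {L4,L5}: {L0,L1,L2,L4} ∩ {L0,L1,L2,L4,L5} = {L0,L1,L2,L4}; idom=L4
  L7: preds {L3,L4,L6}: {L0,L3} ∩ {L0,L1,L2,L4} ∩ {L0,L1,L2,L4,L6} = {L0}; idom=L0

DF walk-up:
  L3←L0: walk · to L0
  L3←L2: walk L2→L1 to L0
  L4←L2: walk · to L2
  L4←L5: walk L5→L4 to L2
  L6←L4: walk · to L4
  L6←L5: walk L5 to L4
  L7←L3: walk L3 to L0
  L7←L4: walk L4→L2→L1 to L0
  L7←L6: walk L6→L4→L2→L1 to L0
  DF(L0)=∅
  DF(L1)={L3,L7}
  DF(L2)={L3,L7}
  DF(L3)={L7}
  DF(L4)={L4,L7}
  DF(L5)={L4,L6}
  DF(L6)={L7}
  DF(L7)=∅
  DF(L8)=∅

DF(L2) = ["L3", "L7"]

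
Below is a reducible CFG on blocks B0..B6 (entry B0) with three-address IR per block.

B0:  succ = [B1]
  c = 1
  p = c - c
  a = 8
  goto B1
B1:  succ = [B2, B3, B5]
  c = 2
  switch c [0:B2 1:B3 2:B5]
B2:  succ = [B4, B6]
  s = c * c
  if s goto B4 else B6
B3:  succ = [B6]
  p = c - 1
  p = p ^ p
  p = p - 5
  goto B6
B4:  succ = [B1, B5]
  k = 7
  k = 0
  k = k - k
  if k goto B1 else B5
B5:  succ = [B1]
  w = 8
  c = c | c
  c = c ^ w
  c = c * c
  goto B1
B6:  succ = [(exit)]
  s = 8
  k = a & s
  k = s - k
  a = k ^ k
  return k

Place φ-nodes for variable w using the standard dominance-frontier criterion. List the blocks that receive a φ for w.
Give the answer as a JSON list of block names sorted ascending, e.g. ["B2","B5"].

idom tree: B1←B0 B2←B1 B3←B1 B4←B2 B5←B1 B6←B1
Dom∩ at merges:
  B1: preds {B0,B4,B5}: {B0} ∩ {B0,B1,B2,B4} ∩ {B0,B1,B5} = {B0}; idom=B0
  B5: preds {B1,B4}: {B0,B1} ∩ {B0,B1,B2,B4} = {B0,B1}; idom=B1
  B6: preds {B2,B3}: {B0,B1,B2} ∩ {B0,B1,B3} = {B0,B1}; idom=B1

DF derivation:
  B1←B0: walk · to B0
  B1←B4: walk B4→B2→B1 to B0
  B1←B5: walk B5→B1 to B0
  B5←B1: walk · to B1
  B5←B4: walk B4→B2 to B1
  B6←B2: walk B2 to B1
  B6←B3: walk B3 to B1
  B0: DF=∅
  B1: DF={B1}
  B2: DF={B1,B5,B6}
  B3: DF={B6}
  B4: DF={B1,B5}
  B5: DF={B1}
  B6: DF=∅

φ for w: defs {B5}
  DF⁺ = {B1}

Answer: ["B1"]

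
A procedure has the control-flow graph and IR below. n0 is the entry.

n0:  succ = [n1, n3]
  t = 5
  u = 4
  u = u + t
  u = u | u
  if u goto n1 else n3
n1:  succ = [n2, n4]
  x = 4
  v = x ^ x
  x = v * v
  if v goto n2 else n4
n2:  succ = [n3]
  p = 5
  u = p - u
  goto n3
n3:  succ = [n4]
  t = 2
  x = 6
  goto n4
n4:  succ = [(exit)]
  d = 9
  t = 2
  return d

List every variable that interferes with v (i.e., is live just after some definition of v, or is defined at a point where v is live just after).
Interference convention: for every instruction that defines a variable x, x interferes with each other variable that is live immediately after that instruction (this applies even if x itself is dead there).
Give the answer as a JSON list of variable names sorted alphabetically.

Block summaries:
  n0: {t,u} / ∅
  n1: {v,x} / ∅
  n2: {p,u} / {u}
  n3: {t,x} / ∅
  n4: {d,t} / ∅

Liveness:
  n0 li=∅ lo={u}
  n1 li={u} lo={u}
  n2 li={u} lo=∅
  n3 li=∅ lo=∅
  n4 li=∅ lo=∅

Interference:
  d↔{t}
  p↔{u}
  t↔{d,u}
  u↔{p,t,v,x}
  v↔{u,x}
  x↔{u,v}

N(v) = ["u", "x"]

Answer: ["u", "x"]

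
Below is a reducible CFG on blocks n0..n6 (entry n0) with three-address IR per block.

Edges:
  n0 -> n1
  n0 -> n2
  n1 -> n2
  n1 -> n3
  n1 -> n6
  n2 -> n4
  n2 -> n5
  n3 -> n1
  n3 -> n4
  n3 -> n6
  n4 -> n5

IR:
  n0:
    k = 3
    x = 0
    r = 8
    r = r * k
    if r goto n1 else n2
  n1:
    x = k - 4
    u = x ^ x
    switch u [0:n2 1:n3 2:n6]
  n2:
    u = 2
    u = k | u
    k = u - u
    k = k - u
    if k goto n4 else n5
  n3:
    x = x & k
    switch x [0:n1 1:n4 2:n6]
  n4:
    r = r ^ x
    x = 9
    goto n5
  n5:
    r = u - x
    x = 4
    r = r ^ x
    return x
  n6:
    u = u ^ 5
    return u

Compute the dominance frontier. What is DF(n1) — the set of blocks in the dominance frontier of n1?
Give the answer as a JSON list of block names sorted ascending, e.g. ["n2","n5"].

Answer: ["n1", "n2", "n4"]

Analysis:
idom tree: n1←n0 n2←n0 n3←n1 n4←n0 n5←n0 n6←n1
Dom at joins:
  n1: preds {n0,n3}: {n0} ∩ {n0,n1,n3} = {n0}; idom=n0
  n2: preds {n0,n1}: {n0} ∩ {n0,n1} = {n0}; idom=n0
  n4: preds {n2,n3}: {n0,n2} ∩ {n0,n1,n3} = {n0}; idom=n0
  n5: preds {n2,n4}: {n0,n2} ∩ {n0,n4} = {n0}; idom=n0
  n6: preds {n1,n3}: {n0,n1} ∩ {n0,n1,n3} = {n0,n1}; idom=n1

DF derivation:
  n1←n0: walk · to n0
  n1←n3: walk n3→n1 to n0
  n2←n0: walk · to n0
  n2←n1: walk n1 to n0
  n4←n2: walk n2 to n0
  n4←n3: walk n3→n1 to n0
  n5←n2: walk n2 to n0
  n5←n4: walk n4 to n0
  n6←n1: walk · to n1
  n6←n3: walk n3 to n1
  n0 → ∅
  n1 → {n1,n2,n4}
  n2 → {n4,n5}
  n3 → {n1,n4,n6}
  n4 → {n5}
  n5 → ∅
  n6 → ∅

DF(n1) = ["n1", "n2", "n4"]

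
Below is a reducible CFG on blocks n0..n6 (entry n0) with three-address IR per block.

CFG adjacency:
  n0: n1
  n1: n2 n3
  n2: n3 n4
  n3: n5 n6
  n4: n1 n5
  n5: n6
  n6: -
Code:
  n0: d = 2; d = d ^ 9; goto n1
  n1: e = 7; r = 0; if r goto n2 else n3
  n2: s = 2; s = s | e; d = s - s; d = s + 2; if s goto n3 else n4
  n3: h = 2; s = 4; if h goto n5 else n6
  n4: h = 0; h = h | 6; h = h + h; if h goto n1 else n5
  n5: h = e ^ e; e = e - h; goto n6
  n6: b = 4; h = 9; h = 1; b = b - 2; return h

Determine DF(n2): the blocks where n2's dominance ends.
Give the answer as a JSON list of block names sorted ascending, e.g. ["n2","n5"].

Answer: ["n1", "n3", "n5"]

Working:
idom tree: n1←n0 n2←n1 n3←n1 n4←n2 n5←n1 n6←n1
Join-block Dom:
  n1: preds {n0,n4}: {n0} ∩ {n0,n1,n2,n4} = {n0}; idom=n0
  n3: preds {n1,n2}: {n0,n1} ∩ {n0,n1,n2} = {n0,n1}; idom=n1
  n5: preds {n3,n4}: {n0,n1,n3} ∩ {n0,n1,n2,n4} = {n0,n1}; idom=n1
  n6: preds {n3,n5}: {n0,n1,n3} ∩ {n0,n1,n5} = {n0,n1}; idom=n1

DF walk-up:
  join n1 pred n0: · stop@n0
  join n1 pred n4: n4→n2→n1 stop@n0
  join n3 pred n1: · stop@n1
  join n3 pred n2: n2 stop@n1
  join n5 pred n3: n3 stop@n1
  join n5 pred n4: n4→n2 stop@n1
  join n6 pred n3: n3 stop@n1
  join n6 pred n5: n5 stop@n1
  n0 → ∅
  n1 → {n1}
  n2 → {n1,n3,n5}
  n3 → {n5,n6}
  n4 → {n1,n5}
  n5 → {n6}
  n6 → ∅

DF(n2) = ["n1", "n3", "n5"]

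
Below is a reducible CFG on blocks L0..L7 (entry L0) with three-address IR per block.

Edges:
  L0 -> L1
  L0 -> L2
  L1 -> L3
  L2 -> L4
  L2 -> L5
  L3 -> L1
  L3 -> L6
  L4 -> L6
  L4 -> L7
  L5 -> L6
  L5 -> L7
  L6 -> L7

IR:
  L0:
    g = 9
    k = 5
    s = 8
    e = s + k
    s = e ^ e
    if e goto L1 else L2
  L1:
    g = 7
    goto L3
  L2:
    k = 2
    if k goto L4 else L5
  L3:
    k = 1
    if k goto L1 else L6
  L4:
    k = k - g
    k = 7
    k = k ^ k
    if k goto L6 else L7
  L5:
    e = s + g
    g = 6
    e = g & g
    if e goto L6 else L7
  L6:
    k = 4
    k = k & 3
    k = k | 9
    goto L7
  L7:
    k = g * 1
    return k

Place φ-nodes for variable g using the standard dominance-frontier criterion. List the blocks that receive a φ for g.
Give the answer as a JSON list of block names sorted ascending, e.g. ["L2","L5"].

Answer: ["L1", "L6", "L7"]

Derivation:
idom tree: L1←L0 L2←L0 L3←L1 L4←L2 L5←L2 L6←L0 L7←L0
Join-block Dom:
  L1: preds {L0,L3}: {L0} ∩ {L0,L1,L3} = {L0}; idom=L0
  L6: preds {L3,L4,L5}: {L0,L1,L3} ∩ {L0,L2,L4} ∩ {L0,L2,L5} = {L0}; idom=L0
  L7: preds {L4,L5,L6}: {L0,L2,L4} ∩ {L0,L2,L5} ∩ {L0,L6} = {L0}; idom=L0

Frontier:
  L1←L0: walk · to L0
  L1←L3: walk L3→L1 to L0
  L6←L3: walk L3→L1 to L0
  L6←L4: walk L4→L2 to L0
  L6←L5: walk L5→L2 to L0
  L7←L4: walk L4→L2 to L0
  L7←L5: walk L5→L2 to L0
  L7←L6: walk L6 to L0
  L0: DF=∅
  L1: DF={L1,L6}
  L2: DF={L6,L7}
  L3: DF={L1,L6}
  L4: DF={L6,L7}
  L5: DF={L6,L7}
  L6: DF={L7}
  L7: DF=∅

φ for g: defs {L0,L1,L5}
  DF⁺ = {L1,L6,L7}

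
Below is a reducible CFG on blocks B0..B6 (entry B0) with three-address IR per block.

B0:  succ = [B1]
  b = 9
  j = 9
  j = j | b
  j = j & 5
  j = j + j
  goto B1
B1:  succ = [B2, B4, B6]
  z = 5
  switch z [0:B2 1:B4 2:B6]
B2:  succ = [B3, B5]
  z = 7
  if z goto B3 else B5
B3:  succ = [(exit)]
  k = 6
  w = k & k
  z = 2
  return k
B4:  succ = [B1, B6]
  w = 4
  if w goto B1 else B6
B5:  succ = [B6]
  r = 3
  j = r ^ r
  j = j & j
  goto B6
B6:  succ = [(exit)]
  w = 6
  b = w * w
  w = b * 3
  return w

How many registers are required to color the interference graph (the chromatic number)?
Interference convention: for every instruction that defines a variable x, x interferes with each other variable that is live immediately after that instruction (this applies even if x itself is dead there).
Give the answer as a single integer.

Per-block:
  B0 def {b,j} use ∅
  B1 def {z} use ∅
  B2 def {z} use ∅
  B3 def {k,w,z} use ∅
  B4 def {w} use ∅
  B5 def {j,r} use ∅
  B6 def {b,w} use ∅

Backward fixpoint:
  live B0: ∅→∅
  live B1: ∅→∅
  live B2: ∅→∅
  live B3: ∅→∅
  live B4: ∅→∅
  live B5: ∅→∅
  live B6: ∅→∅

Interference:
  b — {j}
  j — {b}
  k — {w,z}
  r — ∅
  w — {k}
  z — {k}

Colouring:
  clique {b,j} ⇒ need ≥ 2
  assign b→c0 j→c1 k→c0 r→c0 w→c1 z→c1 — no edge inside a register ⇒ χ ≤ 2
  χ = 2

Answer: 2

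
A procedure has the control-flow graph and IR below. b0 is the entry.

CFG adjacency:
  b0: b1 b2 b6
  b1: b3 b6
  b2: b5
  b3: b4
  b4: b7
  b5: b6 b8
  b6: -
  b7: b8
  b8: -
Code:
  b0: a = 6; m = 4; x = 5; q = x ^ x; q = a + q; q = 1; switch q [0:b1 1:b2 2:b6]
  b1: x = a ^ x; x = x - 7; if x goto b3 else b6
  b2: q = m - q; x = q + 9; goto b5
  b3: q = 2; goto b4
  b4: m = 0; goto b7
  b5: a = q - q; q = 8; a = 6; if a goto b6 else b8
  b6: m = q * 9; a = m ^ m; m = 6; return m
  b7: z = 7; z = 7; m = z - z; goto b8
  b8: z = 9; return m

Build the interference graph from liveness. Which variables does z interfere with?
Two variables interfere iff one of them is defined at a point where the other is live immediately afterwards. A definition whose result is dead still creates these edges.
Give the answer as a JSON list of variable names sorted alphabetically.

Answer: ["m"]

Derivation:
Block summaries:
  b0: def={a,m,q,x} ue=∅
  b1: def={x} ue={a,x}
  b2: def={q,x} ue={m,q}
  b3: def={q} ue=∅
  b4: def={m} ue=∅
  b5: def={a,q} ue={q}
  b6: def={a,m} ue={q}
  b7: def={m,z} ue=∅
  b8: def={z} ue={m}

Backward fixpoint:
  b0: in=∅ out={a,m,q,x}
  b1: in={a,q,x} out={q}
  b2: in={m,q} out={m,q}
  b3: in=∅ out=∅
  b4: in=∅ out=∅
  b5: in={m,q} out={m,q}
  b6: in={q} out=∅
  b7: in=∅ out={m}
  b8: in={m} out=∅

Interfere edges:
  a: {m,q,x}
  m: {a,q,x,z}
  q: {a,m,x}
  x: {a,m,q}
  z: {m}

N(z) = ["m"]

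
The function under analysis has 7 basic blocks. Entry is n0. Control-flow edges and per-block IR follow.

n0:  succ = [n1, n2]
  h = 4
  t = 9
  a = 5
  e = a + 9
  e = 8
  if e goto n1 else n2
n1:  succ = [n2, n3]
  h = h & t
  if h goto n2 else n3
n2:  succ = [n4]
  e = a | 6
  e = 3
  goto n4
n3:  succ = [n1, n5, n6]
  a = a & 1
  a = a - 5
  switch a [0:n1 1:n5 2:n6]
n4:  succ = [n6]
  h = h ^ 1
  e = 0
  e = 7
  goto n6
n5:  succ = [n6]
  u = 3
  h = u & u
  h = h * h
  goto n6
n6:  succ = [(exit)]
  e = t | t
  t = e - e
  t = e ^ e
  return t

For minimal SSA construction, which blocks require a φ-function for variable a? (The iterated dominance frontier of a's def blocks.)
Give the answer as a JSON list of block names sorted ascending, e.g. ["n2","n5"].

Answer: ["n1", "n2", "n6"]

Derivation:
idom tree: n1←n0 n2←n0 n3←n1 n4←n2 n5←n3 n6←n0
Join-block Dom:
  n1: preds {n0,n3}: {n0} ∩ {n0,n1,n3} = {n0}; idom=n0
  n2: preds {n0,n1}: {n0} ∩ {n0,n1} = {n0}; idom=n0
  n6: preds {n3,n4,n5}: {n0,n1,n3} ∩ {n0,n2,n4} ∩ {n0,n1,n3,n5} = {n0}; idom=n0

Frontier:
  n1←n0: walk · to n0
  n1←n3: walk n3→n1 to n0
  n2←n0: walk · to n0
  n2←n1: walk n1 to n0
  n6←n3: walk n3→n1 to n0
  n6←n4: walk n4→n2 to n0
  n6←n5: walk n5→n3→n1 to n0
  DF(n0)=∅
  DF(n1)={n1,n2,n6}
  DF(n2)={n6}
  DF(n3)={n1,n6}
  DF(n4)={n6}
  DF(n5)={n6}
  DF(n6)=∅

φ for a: defs {n0,n3}
  DF⁺ = {n1,n2,n6}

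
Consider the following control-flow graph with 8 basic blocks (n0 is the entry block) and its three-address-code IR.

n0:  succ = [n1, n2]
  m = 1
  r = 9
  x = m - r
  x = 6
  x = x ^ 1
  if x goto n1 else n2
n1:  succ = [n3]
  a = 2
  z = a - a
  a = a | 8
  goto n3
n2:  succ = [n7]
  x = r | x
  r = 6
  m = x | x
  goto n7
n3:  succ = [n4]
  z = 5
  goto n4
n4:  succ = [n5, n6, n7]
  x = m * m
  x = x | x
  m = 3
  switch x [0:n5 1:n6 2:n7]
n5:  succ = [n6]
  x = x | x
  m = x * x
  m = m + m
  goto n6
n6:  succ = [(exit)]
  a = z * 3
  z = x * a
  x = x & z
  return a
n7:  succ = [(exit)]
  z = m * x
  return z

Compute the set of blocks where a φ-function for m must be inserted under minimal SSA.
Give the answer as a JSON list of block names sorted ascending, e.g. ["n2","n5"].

idom tree: n1←n0 n2←n0 n3←n1 n4←n3 n5←n4 n6←n4 n7←n0
Join-block Dom:
  n6: preds {n4,n5}: {n0,n1,n3,n4} ∩ {n0,n1,n3,n4,n5} = {n0,n1,n3,n4}; idom=n4
  n7: preds {n2,n4}: {n0,n2} ∩ {n0,n1,n3,n4} = {n0}; idom=n0

Frontier:
  n6←n4: walk · to n4
  n6←n5: walk n5 to n4
  n7←n2: walk n2 to n0
  n7←n4: walk n4→n3→n1 to n0
  DF(n0)=∅
  DF(n1)={n7}
  DF(n2)={n7}
  DF(n3)={n7}
  DF(n4)={n7}
  DF(n5)={n6}
  DF(n6)=∅
  DF(n7)=∅

φ for m: defs {n0,n2,n4,n5}
  DF⁺ = {n6,n7}

Answer: ["n6", "n7"]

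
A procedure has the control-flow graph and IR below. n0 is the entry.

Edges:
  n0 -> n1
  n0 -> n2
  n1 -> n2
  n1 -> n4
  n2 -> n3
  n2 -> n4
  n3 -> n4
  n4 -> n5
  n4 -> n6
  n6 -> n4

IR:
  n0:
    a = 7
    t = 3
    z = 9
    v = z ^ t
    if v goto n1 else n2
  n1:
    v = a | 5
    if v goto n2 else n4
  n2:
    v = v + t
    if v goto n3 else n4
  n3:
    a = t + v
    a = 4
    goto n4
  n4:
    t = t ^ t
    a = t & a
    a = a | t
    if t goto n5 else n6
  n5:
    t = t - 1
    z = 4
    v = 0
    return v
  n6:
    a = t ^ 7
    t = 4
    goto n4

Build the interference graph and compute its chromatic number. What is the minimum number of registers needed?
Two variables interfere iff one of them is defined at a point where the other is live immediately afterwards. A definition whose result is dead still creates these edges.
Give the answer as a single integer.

Per-block:
  n0 def {a,t,v,z} use ∅
  n1 def {v} use {a}
  n2 def {v} use {t,v}
  n3 def {a} use {t,v}
  n4 def {a,t} use {a,t}
  n5 def {t,v,z} use {t}
  n6 def {a,t} use {t}

Backward fixpoint:
  n0: in=∅ out={a,t,v}
  n1: in={a,t} out={a,t,v}
  n2: in={a,t,v} out={a,t,v}
  n3: in={t,v} out={a,t}
  n4: in={a,t} out={t}
  n5: in={t} out=∅
  n6: in={t} out={a,t}

Interference:
  a — {t,v,z}
  t — {a,v,z}
  v — {a,t}
  z — {a,t}

Registers:
  lower bound: {a,t,v} mutually conflict ⇒ χ ≥ 3
  assign a→c0 t→c1 v→c2 z→c2 — no edge inside a register ⇒ χ ≤ 3
  χ = 3

Answer: 3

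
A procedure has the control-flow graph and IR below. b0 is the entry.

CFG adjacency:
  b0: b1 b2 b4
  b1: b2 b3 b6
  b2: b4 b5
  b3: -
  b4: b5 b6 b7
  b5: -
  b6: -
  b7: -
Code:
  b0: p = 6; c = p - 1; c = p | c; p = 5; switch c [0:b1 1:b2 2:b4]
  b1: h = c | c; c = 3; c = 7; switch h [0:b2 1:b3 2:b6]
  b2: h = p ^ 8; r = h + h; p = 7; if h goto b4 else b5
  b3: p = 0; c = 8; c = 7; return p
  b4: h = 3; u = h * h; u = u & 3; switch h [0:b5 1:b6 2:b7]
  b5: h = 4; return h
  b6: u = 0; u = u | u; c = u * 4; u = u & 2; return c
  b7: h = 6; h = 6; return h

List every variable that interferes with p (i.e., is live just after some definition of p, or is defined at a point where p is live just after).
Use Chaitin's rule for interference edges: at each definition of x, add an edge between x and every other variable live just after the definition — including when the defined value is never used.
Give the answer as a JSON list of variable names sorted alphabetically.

Block summaries:
  b0: {c,p} / ∅
  b1: {c,h} / {c}
  b2: {h,p,r} / {p}
  b3: {c,p} / ∅
  b4: {h,u} / ∅
  b5: {h} / ∅
  b6: {c,u} / ∅
  b7: {h} / ∅

Liveness:
  b0 li=∅ lo={c,p}
  b1 li={c,p} lo={p}
  b2 li={p} lo=∅
  b3 li=∅ lo=∅
  b4 li=∅ lo=∅
  b5 li=∅ lo=∅
  b6 li=∅ lo=∅
  b7 li=∅ lo=∅

Conflict graph:
  c↔{h,p,u}
  h↔{c,p,r,u}
  p↔{c,h}
  r↔{h}
  u↔{c,h}

N(p) = ["c", "h"]

Answer: ["c", "h"]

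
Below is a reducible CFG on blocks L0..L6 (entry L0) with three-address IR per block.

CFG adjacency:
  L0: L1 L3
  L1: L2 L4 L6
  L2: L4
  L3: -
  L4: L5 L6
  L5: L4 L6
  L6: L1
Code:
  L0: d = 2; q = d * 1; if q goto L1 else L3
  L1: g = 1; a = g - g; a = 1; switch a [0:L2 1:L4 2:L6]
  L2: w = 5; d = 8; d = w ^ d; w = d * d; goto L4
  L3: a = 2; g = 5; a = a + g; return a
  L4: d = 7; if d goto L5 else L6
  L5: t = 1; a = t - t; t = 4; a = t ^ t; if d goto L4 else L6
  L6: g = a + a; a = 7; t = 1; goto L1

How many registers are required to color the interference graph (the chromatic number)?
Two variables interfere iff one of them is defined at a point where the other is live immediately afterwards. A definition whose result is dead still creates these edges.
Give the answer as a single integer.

def/use:
  L0: def={d,q} ue=∅
  L1: def={a,g} ue=∅
  L2: def={d,w} ue=∅
  L3: def={a,g} ue=∅
  L4: def={d} ue=∅
  L5: def={a,t} ue={d}
  L6: def={a,g,t} ue={a}

Liveness:
  L0: in=∅ out=∅
  L1: in=∅ out={a}
  L2: in={a} out={a}
  L3: in=∅ out=∅
  L4: in={a} out={a,d}
  L5: in={d} out={a}
  L6: in={a} out=∅

Interfere edges:
  a — {d,g,w}
  d — {a,t,w}
  g — {a}
  q — ∅
  t — {d}
  w — {a,d}

Colouring:
  clique {a,d,w} ⇒ need ≥ 3
  assign a→R0 d→R1 g→R1 q→R0 t→R0 w→R2 — no edge inside a register ⇒ χ ≤ 3
  χ = 3

Answer: 3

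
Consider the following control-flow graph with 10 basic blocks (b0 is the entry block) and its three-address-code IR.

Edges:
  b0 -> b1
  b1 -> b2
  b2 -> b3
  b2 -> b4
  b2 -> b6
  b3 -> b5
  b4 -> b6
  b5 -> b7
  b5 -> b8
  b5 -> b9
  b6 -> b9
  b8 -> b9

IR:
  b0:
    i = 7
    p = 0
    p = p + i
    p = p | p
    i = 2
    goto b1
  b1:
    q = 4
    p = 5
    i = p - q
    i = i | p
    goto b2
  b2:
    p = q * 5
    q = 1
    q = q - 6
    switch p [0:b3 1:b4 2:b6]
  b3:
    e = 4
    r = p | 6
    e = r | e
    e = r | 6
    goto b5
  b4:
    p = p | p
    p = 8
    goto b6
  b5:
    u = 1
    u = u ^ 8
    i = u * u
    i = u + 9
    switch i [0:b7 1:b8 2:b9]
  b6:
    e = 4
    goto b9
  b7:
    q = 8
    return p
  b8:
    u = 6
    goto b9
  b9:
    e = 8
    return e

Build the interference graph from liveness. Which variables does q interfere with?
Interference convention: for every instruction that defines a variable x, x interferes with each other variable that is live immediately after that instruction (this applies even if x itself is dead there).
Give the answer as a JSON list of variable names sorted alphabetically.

Block summaries:
  b0: def={i,p} ue=∅
  b1: def={i,p,q} ue=∅
  b2: def={p,q} ue={q}
  b3: def={e,r} ue={p}
  b4: def={p} ue={p}
  b5: def={i,u} ue=∅
  b6: def={e} ue=∅
  b7: def={q} ue={p}
  b8: def={u} ue=∅
  b9: def={e} ue=∅

Liveness:
  b0 li=∅ lo=∅
  b1 li=∅ lo={q}
  b2 li={q} lo={p}
  b3 li={p} lo={p}
  b4 li={p} lo=∅
  b5 li={p} lo={p}
  b6 li=∅ lo=∅
  b7 li={p} lo=∅
  b8 li=∅ lo=∅
  b9 li=∅ lo=∅

Interference:
  e: {p,r}
  i: {p,q,u}
  p: {e,i,q,r,u}
  q: {i,p}
  r: {e,p}
  u: {i,p}

N(q) = ["i", "p"]

Answer: ["i", "p"]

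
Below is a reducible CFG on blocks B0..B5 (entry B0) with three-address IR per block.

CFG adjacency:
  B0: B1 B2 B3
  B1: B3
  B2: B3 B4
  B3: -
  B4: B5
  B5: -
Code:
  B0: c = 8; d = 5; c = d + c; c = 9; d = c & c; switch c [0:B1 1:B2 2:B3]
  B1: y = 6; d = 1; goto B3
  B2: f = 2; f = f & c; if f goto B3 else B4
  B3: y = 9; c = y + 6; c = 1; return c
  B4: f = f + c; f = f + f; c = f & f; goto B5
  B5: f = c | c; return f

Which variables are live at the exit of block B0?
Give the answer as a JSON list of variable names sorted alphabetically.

Block summaries:
  B0: {c,d} / ∅
  B1: {d,y} / ∅
  B2: {f} / {c}
  B3: {c,y} / ∅
  B4: {c,f} / {c,f}
  B5: {f} / {c}

Backward fixpoint:
  B0: in=∅ out={c}
  B1: in=∅ out=∅
  B2: in={c} out={c,f}
  B3: in=∅ out=∅
  B4: in={c,f} out={c}
  B5: in={c} out=∅

live-out(B0) = ["c"]

Answer: ["c"]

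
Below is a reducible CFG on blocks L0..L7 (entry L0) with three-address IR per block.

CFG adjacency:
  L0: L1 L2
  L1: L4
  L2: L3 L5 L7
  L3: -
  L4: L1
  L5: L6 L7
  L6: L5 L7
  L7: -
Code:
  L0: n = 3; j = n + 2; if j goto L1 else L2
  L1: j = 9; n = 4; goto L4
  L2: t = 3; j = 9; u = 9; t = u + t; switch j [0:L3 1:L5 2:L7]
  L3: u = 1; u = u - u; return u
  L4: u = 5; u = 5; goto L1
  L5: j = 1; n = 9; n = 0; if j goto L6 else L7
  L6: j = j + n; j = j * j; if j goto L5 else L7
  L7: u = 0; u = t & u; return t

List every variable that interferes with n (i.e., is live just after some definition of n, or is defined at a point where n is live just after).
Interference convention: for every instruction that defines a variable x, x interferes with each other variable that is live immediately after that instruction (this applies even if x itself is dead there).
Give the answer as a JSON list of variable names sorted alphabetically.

Per-block:
  L0: def={j,n} ue=∅
  L1: def={j,n} ue=∅
  L2: def={j,t,u} ue=∅
  L3: def={u} ue=∅
  L4: def={u} ue=∅
  L5: def={j,n} ue=∅
  L6: def={j} ue={j,n}
  L7: def={u} ue={t}

Live sets:
  L0 li=∅ lo=∅
  L1 li=∅ lo=∅
  L2 li=∅ lo={t}
  L3 li=∅ lo=∅
  L4 li=∅ lo=∅
  L5 li={t} lo={j,n,t}
  L6 li={j,n,t} lo={t}
  L7 li={t} lo=∅

Interfere edges:
  j: {n,t,u}
  n: {j,t}
  t: {j,n,u}
  u: {j,t}

N(n) = ["j", "t"]

Answer: ["j", "t"]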